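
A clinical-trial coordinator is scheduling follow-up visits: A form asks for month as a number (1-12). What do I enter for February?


Calendar month order:
1. January
2. February <--
3. March
February is month number 2

2


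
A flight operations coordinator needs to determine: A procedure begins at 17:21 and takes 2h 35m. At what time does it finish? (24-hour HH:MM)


Start time: 17:21
Adding: 2 hours 35 minutes
Minutes: 21 + 35 = 56
Hours: 17 + 2 + 0 = 19
Result: 19:56

19:56


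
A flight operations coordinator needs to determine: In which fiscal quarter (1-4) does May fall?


Month: May (month 5)
Q1: January-March (months 1-3)
Q2: April-June (months 4-6)
Q3: July-September (months 7-9)
Q4: October-December (months 10-12)
Month 5 falls in Q2

2


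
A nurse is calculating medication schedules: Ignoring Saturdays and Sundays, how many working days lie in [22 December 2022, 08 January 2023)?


Start: 2022-12-22 (Thursday)
End (exclusive): 2023-01-08 (Sunday)
Total calendar days: 17
Full weeks: 17 // 7 = 2 -> 10 weekdays
Remaining 3 days starting on Thursday:
  Thu(w), Fri(w), Sat(-) -> 2 weekdays
Total business days: 10 + 2 = 12

12


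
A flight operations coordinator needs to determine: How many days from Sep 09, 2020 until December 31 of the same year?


Start: September 09, 2020
End: December 31, 2020
Days left in September: 21
October: 31
November: 30
December: 31
Sum of remaining months: 92
Total: 21 + 92 = 113

113


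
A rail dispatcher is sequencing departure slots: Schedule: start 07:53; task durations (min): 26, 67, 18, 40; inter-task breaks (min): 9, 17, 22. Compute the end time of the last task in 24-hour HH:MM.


Start: 07:53 = 473 min from midnight
  after task 1 (26 min): 08:19
  after break (9 min): 08:28
  after task 2 (67 min): 09:35
  after break (17 min): 09:52
  after task 3 (18 min): 10:10
  after break (22 min): 10:32
  after task 4 (40 min): 11:12
Total elapsed: 199 minutes
End time: 11:12

11:12


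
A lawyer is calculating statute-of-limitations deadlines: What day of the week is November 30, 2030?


Date: 2030-11-30
January 1, 2030 is a Tuesday
Day of year: 334
Offset from Jan 1: 333 days
333 mod 7 = 4
Result: Saturday

Saturday


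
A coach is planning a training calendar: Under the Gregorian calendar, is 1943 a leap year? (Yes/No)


Year: 1943
Divisible by 4? 1943 / 4 = 485.75 -> No
Not divisible by 4, so NOT a leap year

No


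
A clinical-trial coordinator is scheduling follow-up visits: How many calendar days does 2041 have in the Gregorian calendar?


Year: 2041
Check leap year rules:
Divisible by 4? No
2041 is not a leap year
Days: 365

365


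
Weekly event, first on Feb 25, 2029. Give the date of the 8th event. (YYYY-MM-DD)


First occurrence: 2029-02-25 (occurrence 1)
Each occurrence is 7 days after the previous.
Occurrence 8 is 7 weeks after the first.
7 weeks = 49 days
2029-02-25 + 49 days = 2029-04-15

2029-04-15


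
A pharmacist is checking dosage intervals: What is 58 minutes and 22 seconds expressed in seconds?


Minutes: 58
Extra seconds: 22
Seconds per minute: 60
Minutes to seconds: 58 x 60 = 3480
Total: 3480 + 22 = 3502

3502


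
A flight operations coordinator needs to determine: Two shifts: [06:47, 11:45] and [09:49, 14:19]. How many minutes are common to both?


Interval A: [407, 705] minutes from midnight
Interval B: [589, 859] minutes from midnight
Overlap start = max(407, 589) = 589
Overlap end = min(705, 859) = 705
Overlap = 705 - 589 = 116 minutes

116


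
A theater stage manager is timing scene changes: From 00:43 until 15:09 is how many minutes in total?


Start time: 00:43 = 43 minutes from midnight
End time: 15:09 = 909 minutes from midnight
Difference: 909 - 43 = 866 minutes
That is 14 hours and 26 minutes

866


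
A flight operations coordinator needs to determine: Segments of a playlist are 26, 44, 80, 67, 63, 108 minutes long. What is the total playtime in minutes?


Durations: 26, 44, 80, 67, 63, 108
Running sum: 26
+ 44 = 70
+ 80 = 150
+ 67 = 217
+ 63 = 280
+ 108 = 388
Total duration: 388 minutes
That is 6 hours and 28 minutes

388


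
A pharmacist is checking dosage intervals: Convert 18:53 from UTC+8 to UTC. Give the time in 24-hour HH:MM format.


Local time: 18:53 at UTC+8 (offset 8h)
Target zone: UTC (offset 0h)
Difference: 0 - (8) = -8 hours
Calculation: 18 + (-8) = 10
Result: 10:53

10:53


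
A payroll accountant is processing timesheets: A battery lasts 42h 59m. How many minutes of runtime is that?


Hours: 42
Extra minutes: 59
Minutes per hour: 60
Hours to minutes: 42 x 60 = 2520
Total: 2520 + 59 = 2579

2579


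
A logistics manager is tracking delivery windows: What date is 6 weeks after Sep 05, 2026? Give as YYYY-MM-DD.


Start: 2026-09-05
Weeks to add: 6
Convert to days: 6 x 7 = 42 days
Add 42 days to 2026-09-05
Result: 2026-10-17

2026-10-17


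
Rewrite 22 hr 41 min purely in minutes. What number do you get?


Hours: 22
Extra minutes: 41
Minutes per hour: 60
Hours to minutes: 22 x 60 = 1320
Total: 1320 + 41 = 1361

1361


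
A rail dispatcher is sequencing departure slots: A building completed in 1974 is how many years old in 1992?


Birth year: 1974
Current year: 1992
Age = current year - birth year
Age = 1992 - 1974 = 18

18


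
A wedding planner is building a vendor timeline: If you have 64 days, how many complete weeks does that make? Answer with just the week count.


Total days: 64
Days per week: 7
Division: 64 / 7 = 9 remainder 1
Complete weeks: 9
Remaining days: 1

9


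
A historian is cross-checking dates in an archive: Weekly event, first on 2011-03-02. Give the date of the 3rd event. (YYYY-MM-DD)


First occurrence: 2011-03-02 (occurrence 1)
Each occurrence is 7 days after the previous.
Occurrence 3 is 2 weeks after the first.
2 weeks = 14 days
2011-03-02 + 14 days = 2011-03-16

2011-03-16


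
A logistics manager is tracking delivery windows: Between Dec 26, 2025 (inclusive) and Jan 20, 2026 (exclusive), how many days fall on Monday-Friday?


Start: 2025-12-26 (Friday)
End (exclusive): 2026-01-20 (Tuesday)
Total calendar days: 25
Full weeks: 25 // 7 = 3 -> 15 weekdays
Remaining 4 days starting on Friday:
  Fri(w), Sat(-), Sun(-), Mon(w) -> 2 weekdays
Total business days: 15 + 2 = 17

17


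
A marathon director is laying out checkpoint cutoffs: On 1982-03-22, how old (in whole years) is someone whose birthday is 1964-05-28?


Birth: 1964-05-28
Reference: 1982-03-22
Year difference: 1982 - 1964 = 18
Has birthday (05-28) occurred by 03-22? No
Birthday not yet reached this year -> subtract 1
Age in full years: 17

17


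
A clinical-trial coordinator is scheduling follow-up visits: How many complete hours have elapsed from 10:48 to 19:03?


Start: 10:48
End: 19:03
Hour difference: 19 - 10 = 9 hours
Minute difference: 3 - 48 = -45 minutes
Total minutes: 495
Complete hours: 495 / 60 = 8 (remainder 15)

8


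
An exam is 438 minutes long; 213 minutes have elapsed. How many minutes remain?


Total budget: 438 minutes
Time used: 213 minutes
Remaining: 438 - 213 = 225 minutes
Percent used: 48.6%
Percent remaining: 51.4%

225


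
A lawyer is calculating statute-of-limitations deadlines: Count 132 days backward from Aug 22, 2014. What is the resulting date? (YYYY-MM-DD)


Start: 2014-08-22
Subtracting 132 days
Days already passed in August: 22
After going back through August: 110 more days to subtract
July 2014: 31 days, 79 remaining
June 2014: 30 days, 49 remaining
May 2014: 31 days, 18 remaining
April 2014 has 30 days, need 18
Result: 2014-04-12

2014-04-12


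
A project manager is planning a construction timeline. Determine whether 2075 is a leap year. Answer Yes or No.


Year: 2075
Divisible by 4? 2075 / 4 = 518.75 -> No
Not divisible by 4, so NOT a leap year

No


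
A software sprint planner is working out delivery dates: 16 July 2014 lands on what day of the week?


Date: 2014-07-16
January 1, 2014 is a Wednesday
Day of year: 197
Offset from Jan 1: 196 days
196 mod 7 = 0
Result: Wednesday

Wednesday


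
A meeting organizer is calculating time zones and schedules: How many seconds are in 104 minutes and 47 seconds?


Minutes: 104
Seconds: 47
Convert minutes to seconds: 104 x 60 = 6240
Add remaining seconds: 6240 + 47 = 6287

6287


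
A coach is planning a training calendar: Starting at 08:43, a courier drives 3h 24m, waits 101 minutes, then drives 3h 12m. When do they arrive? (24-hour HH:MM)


Depart: 08:43
Leg 1: +204 min -> 12:07
Layover: +101 min -> 13:48
Leg 2: +192 min -> 17:00
Total travel: 497 minutes = 8h 17m
Arrival: 17:00

17:00


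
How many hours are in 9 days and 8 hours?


Days: 9
Extra hours: 8
Hours per day: 24
Days to hours: 9 x 24 = 216
Total: 216 + 8 = 224

224


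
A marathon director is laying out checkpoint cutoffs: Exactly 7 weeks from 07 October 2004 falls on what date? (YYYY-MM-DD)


Start: 2004-10-07
Weeks to add: 7
Convert to days: 7 x 7 = 49 days
Add 49 days to 2004-10-07
Result: 2004-11-25

2004-11-25


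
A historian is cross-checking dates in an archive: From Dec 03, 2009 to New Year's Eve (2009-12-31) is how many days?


Start: December 03, 2009
End: December 31, 2009
Days left in December: 28
Total: 28 days

28


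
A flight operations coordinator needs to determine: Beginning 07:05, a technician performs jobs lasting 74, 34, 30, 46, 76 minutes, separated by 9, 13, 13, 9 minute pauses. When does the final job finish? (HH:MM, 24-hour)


Start: 07:05 = 425 min from midnight
  after task 1 (74 min): 08:19
  after break (9 min): 08:28
  after task 2 (34 min): 09:02
  after break (13 min): 09:15
  after task 3 (30 min): 09:45
  after break (13 min): 09:58
  after task 4 (46 min): 10:44
  after break (9 min): 10:53
  after task 5 (76 min): 12:09
Total elapsed: 304 minutes
End time: 12:09

12:09


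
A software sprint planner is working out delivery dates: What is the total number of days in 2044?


Year: 2044
Check leap year rules:
Divisible by 4? Yes
Divisible by 100? No
2044 is a leap year
Days: 366

366


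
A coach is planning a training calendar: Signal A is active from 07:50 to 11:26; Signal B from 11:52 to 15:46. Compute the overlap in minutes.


Interval A: [470, 686] minutes from midnight
Interval B: [712, 946] minutes from midnight
Overlap start = max(470, 712) = 712
Overlap end = min(686, 946) = 686
End <= start, so the intervals do not overlap: 0 minutes

0


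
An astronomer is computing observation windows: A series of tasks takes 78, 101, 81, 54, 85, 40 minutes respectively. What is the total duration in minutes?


Durations: 78, 101, 81, 54, 85, 40
Running sum: 78
+ 101 = 179
+ 81 = 260
+ 54 = 314
+ 85 = 399
+ 40 = 439
Total duration: 439 minutes
That is 7 hours and 19 minutes

439


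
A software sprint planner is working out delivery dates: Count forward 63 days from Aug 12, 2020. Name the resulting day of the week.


Start: 2020-08-12 (Wednesday)
Step 1 - find target date: add 63 days
  2020-08-12 + 63 days = 2020-10-14
Step 2 - day of week:
  63 mod 7 = 0
  Wednesday + 0 days -> Wednesday
Result: Wednesday (2020-10-14)

Wednesday


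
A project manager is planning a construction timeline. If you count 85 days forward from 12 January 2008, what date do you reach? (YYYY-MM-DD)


Start: 2008-01-12
Adding 85 days
Days remaining in January: 19
After January: 66 days still to add
February 2008: 29 days, 37 remaining
March 2008: 31 days, 6 remaining
April 2008 has 30 days, need 6
Result: 2008-04-06

2008-04-06


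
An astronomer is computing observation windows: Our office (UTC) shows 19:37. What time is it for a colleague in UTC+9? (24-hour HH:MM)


Local time: 19:37 at UTC (offset 0h)
Target zone: UTC+9 (offset 9h)
Difference: 9 - (0) = 9 hours
Calculation: 19 + (9) = 28
Wraparound: (28) mod 24 = 4
Result: 04:37

04:37


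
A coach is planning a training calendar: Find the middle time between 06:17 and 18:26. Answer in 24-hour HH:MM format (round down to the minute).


Start time: 06:17 = 377 minutes from midnight
End time: 18:26 = 1106 minutes from midnight
Sum: 377 + 1106 = 1483
Midpoint: 1483 / 2 = 741 minutes
Convert: 741 / 60 = 12 hours, 21 minutes
Result: 12:21

12:21


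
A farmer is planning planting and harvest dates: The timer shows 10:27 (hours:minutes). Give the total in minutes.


Hours: 10
Minutes: 27
Convert hours to minutes: 10 x 60 = 600
Add remaining minutes: 600 + 27 = 627

627


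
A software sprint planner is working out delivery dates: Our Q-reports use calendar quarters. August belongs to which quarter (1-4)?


Month: August (month 8)
Q1: January-March (months 1-3)
Q2: April-June (months 4-6)
Q3: July-September (months 7-9)
Q4: October-December (months 10-12)
Month 8 falls in Q3

3


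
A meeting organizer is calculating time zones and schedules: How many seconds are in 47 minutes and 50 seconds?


Minutes: 47
Extra seconds: 50
Seconds per minute: 60
Minutes to seconds: 47 x 60 = 2820
Total: 2820 + 50 = 2870

2870


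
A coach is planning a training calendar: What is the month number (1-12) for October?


Calendar month order:
9. September
10. October <--
11. November
October is month number 10

10


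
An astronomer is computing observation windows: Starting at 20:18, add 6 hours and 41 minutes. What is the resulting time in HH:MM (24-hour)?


Start time: 20:18
Adding: 6 hours 41 minutes
Minutes: 18 + 41 = 59
Hours: 20 + 6 + 0 = 26
Hour wraparound: 26 mod 24 = 2
Result: 02:59

02:59


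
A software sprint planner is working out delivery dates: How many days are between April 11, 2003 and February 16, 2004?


Start date: 2003-04-11
End date: 2004-02-16
Apr 2003: +20 days
May 2003: +31 days
Jun 2003: +30 days
... (8 more months)
Total: 311 days

311


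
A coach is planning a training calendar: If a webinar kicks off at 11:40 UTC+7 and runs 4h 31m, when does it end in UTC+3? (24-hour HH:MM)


Start: 11:40 in UTC+7
Step 1 - add duration:
  minutes: 40 + 31 = 71 (carry 1h)
  hours: 11 + 4 + 1 = 16
  end in UTC+7: 16:11
Step 2 - convert UTC+7 -> UTC+3:
  offset difference: 3 - (7) = -4 hours
  16 + (-4) = 12 -> mod 24 = 12
Result: 12:11 in UTC+3

12:11


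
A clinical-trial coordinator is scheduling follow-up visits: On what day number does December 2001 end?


Month: December
Year: 2001
December is a 31-day month
Total: 31 days

31


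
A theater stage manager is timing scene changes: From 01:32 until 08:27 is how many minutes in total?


Start time: 01:32 = 92 minutes from midnight
End time: 08:27 = 507 minutes from midnight
Difference: 507 - 92 = 415 minutes
That is 6 hours and 55 minutes

415


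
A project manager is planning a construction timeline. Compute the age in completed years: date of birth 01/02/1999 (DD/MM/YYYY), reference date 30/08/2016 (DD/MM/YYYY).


Birth: 1999-02-01
Reference: 2016-08-30
Year difference: 2016 - 1999 = 17
Has birthday (02-01) occurred by 08-30? Yes
Age in full years: 17

17


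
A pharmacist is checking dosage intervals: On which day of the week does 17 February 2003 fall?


Date: 2003-02-17
January 1, 2003 is a Wednesday
Day of year: 48
Offset from Jan 1: 47 days
47 mod 7 = 5
Result: Monday

Monday


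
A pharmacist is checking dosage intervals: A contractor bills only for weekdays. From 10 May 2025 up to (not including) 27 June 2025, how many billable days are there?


Start: 2025-05-10 (Saturday)
End (exclusive): 2025-06-27 (Friday)
Total calendar days: 48
Full weeks: 48 // 7 = 6 -> 30 weekdays
Remaining 6 days starting on Saturday:
  Sat(-), Sun(-), Mon(w), Tue(w), Wed(w), Thu(w) -> 4 weekdays
Total business days: 30 + 4 = 34

34


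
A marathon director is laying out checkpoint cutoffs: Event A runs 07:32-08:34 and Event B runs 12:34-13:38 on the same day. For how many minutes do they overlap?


Interval A: [452, 514] minutes from midnight
Interval B: [754, 818] minutes from midnight
Overlap start = max(452, 754) = 754
Overlap end = min(514, 818) = 514
End <= start, so the intervals do not overlap: 0 minutes

0


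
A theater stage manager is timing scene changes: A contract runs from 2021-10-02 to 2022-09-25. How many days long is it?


Start date: 2021-10-02
End date: 2022-09-25
Oct 2021: +30 days
Nov 2021: +30 days
Dec 2021: +31 days
... (9 more months)
Total: 358 days

358


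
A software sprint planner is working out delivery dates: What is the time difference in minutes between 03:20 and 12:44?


Start time: 03:20 = 200 minutes from midnight
End time: 12:44 = 764 minutes from midnight
Difference: 764 - 200 = 564 minutes
That is 9 hours and 24 minutes

564


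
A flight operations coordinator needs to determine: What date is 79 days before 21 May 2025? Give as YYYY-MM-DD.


Start: 2025-05-21
Subtracting 79 days
Days already passed in May: 21
After going back through May: 58 more days to subtract
April 2025: 30 days, 28 remaining
March 2025 has 31 days, need 28
Result: 2025-03-03

2025-03-03


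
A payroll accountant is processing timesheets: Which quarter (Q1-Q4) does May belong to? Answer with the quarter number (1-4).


Month: May (month 5)
Q1: January-March (months 1-3)
Q2: April-June (months 4-6)
Q3: July-September (months 7-9)
Q4: October-December (months 10-12)
Month 5 falls in Q2

2


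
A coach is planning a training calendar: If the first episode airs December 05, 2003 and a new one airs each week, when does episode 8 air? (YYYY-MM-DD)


First occurrence: 2003-12-05 (occurrence 1)
Each occurrence is 7 days after the previous.
Occurrence 8 is 7 weeks after the first.
7 weeks = 49 days
2003-12-05 + 49 days = 2004-01-23

2004-01-23


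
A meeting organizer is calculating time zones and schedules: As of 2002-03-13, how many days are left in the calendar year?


Start: March 13, 2002
End: December 31, 2002
Days left in March: 18
April: 30
May: 31
June: 30
July: 31
... plus remaining months
Sum of remaining months: 275
Total: 18 + 275 = 293

293


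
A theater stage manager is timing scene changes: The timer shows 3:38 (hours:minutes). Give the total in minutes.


Hours: 3
Minutes: 38
Convert hours to minutes: 3 x 60 = 180
Add remaining minutes: 180 + 38 = 218

218


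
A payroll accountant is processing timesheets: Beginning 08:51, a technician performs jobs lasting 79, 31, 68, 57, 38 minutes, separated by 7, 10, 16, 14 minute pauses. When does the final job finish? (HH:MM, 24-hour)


Start: 08:51 = 531 min from midnight
  after task 1 (79 min): 10:10
  after break (7 min): 10:17
  after task 2 (31 min): 10:48
  after break (10 min): 10:58
  after task 3 (68 min): 12:06
  after break (16 min): 12:22
  after task 4 (57 min): 13:19
  after break (14 min): 13:33
  after task 5 (38 min): 14:11
Total elapsed: 320 minutes
End time: 14:11

14:11


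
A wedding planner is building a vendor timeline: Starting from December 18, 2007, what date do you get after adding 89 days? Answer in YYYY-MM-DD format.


Start: 2007-12-18
Adding 89 days
Days remaining in December: 13
After December: 76 days still to add
January 2008: 31 days, 45 remaining
February 2008: 29 days, 16 remaining
March 2008 has 31 days, need 16
Result: 2008-03-16

2008-03-16


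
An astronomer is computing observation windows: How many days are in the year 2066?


Year: 2066
Check leap year rules:
Divisible by 4? No
2066 is not a leap year
Days: 365

365


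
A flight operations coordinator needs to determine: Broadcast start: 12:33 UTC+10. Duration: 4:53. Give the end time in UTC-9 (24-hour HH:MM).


Start: 12:33 in UTC+10
Step 1 - add duration:
  minutes: 33 + 53 = 86 (carry 1h)
  hours: 12 + 4 + 1 = 17
  end in UTC+10: 17:26
Step 2 - convert UTC+10 -> UTC-9:
  offset difference: -9 - (10) = -19 hours
  17 + (-19) = -2 -> mod 24 = 22
Result: 22:26 in UTC-9

22:26


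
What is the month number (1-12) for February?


Calendar month order:
1. January
2. February <--
3. March
February is month number 2

2


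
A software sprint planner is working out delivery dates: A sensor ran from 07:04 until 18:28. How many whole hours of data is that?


Start: 07:04
End: 18:28
Hour difference: 18 - 7 = 11 hours
Minute difference: 28 - 4 = 24 minutes
Total minutes: 684
Complete hours: 684 / 60 = 11 (remainder 24)

11


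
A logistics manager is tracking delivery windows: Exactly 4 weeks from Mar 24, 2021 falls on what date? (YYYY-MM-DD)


Start: 2021-03-24
Weeks to add: 4
Convert to days: 4 x 7 = 28 days
Add 28 days to 2021-03-24
Result: 2021-04-21

2021-04-21


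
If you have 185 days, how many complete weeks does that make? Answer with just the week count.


Total days: 185
Days per week: 7
Division: 185 / 7 = 26 remainder 3
Complete weeks: 26
Remaining days: 3

26


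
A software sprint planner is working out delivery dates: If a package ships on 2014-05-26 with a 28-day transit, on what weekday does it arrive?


Start: 2014-05-26 (Monday)
Step 1 - find target date: add 28 days
  2014-05-26 + 28 days = 2014-06-23
Step 2 - day of week:
  28 mod 7 = 0
  Monday + 0 days -> Monday
Result: Monday (2014-06-23)

Monday


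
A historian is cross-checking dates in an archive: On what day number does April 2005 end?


Month: April
Year: 2005
April is a 30-day month
Total: 30 days

30


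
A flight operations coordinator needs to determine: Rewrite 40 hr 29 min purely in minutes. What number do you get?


Hours: 40
Extra minutes: 29
Minutes per hour: 60
Hours to minutes: 40 x 60 = 2400
Total: 2400 + 29 = 2429

2429


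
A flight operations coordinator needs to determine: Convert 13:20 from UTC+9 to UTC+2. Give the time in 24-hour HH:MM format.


Local time: 13:20 at UTC+9 (offset 9h)
Target zone: UTC+2 (offset 2h)
Difference: 2 - (9) = -7 hours
Calculation: 13 + (-7) = 6
Result: 06:20

06:20


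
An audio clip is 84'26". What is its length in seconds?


Minutes: 84
Seconds: 26
Convert minutes to seconds: 84 x 60 = 5040
Add remaining seconds: 5040 + 26 = 5066

5066


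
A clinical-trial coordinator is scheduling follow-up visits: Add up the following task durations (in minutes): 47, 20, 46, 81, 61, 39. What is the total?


Durations: 47, 20, 46, 81, 61, 39
Running sum: 47
+ 20 = 67
+ 46 = 113
+ 81 = 194
+ 61 = 255
+ 39 = 294
Total duration: 294 minutes
That is 4 hours and 54 minutes

294


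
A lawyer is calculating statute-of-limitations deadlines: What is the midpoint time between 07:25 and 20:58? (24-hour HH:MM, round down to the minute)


Start time: 07:25 = 445 minutes from midnight
End time: 20:58 = 1258 minutes from midnight
Sum: 445 + 1258 = 1703
Midpoint: 1703 / 2 = 851 minutes
Convert: 851 / 60 = 14 hours, 11 minutes
Result: 14:11

14:11


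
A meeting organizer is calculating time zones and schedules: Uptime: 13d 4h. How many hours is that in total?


Days: 13
Extra hours: 4
Hours per day: 24
Days to hours: 13 x 24 = 312
Total: 312 + 4 = 316

316


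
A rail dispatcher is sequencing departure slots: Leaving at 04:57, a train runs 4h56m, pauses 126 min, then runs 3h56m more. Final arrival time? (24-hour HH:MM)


Depart: 04:57
Leg 1: +296 min -> 09:53
Layover: +126 min -> 11:59
Leg 2: +236 min -> 15:55
Total travel: 658 minutes = 10h 58m
Arrival: 15:55

15:55


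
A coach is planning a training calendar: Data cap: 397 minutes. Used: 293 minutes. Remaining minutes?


Total budget: 397 minutes
Time used: 293 minutes
Remaining: 397 - 293 = 104 minutes
Percent used: 73.8%
Percent remaining: 26.2%

104


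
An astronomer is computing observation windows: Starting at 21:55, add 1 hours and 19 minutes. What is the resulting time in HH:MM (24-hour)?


Start time: 21:55
Adding: 1 hours 19 minutes
Minutes: 55 + 19 = 74
Minute overflow: 74 >= 60, so carry 1 hour, minutes = 14
Hours: 21 + 1 + 1 = 23
Result: 23:14

23:14


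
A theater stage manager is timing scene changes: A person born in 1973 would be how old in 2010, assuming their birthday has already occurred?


Birth year: 1973
Current year: 2010
Age = current year - birth year
Age = 2010 - 1973 = 37

37


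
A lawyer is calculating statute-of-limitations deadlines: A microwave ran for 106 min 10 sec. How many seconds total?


Minutes: 106
Extra seconds: 10
Seconds per minute: 60
Minutes to seconds: 106 x 60 = 6360
Total: 6360 + 10 = 6370

6370


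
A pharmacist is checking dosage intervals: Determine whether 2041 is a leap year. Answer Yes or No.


Year: 2041
Divisible by 4? 2041 / 4 = 510.25 -> No
Not divisible by 4, so NOT a leap year

No


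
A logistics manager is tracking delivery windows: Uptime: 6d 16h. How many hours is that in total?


Days: 6
Extra hours: 16
Hours per day: 24
Days to hours: 6 x 24 = 144
Total: 144 + 16 = 160

160


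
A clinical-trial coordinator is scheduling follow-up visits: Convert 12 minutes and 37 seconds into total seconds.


Minutes: 12
Seconds: 37
Convert minutes to seconds: 12 x 60 = 720
Add remaining seconds: 720 + 37 = 757

757


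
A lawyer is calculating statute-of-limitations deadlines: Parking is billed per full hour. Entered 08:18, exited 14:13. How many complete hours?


Start: 08:18
End: 14:13
Hour difference: 14 - 8 = 6 hours
Minute difference: 13 - 18 = -5 minutes
Total minutes: 355
Complete hours: 355 / 60 = 5 (remainder 55)

5


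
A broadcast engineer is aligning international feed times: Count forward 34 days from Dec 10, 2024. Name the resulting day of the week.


Start: 2024-12-10 (Tuesday)
Step 1 - find target date: add 34 days
  2024-12-10 + 34 days = 2025-01-13
Step 2 - day of week:
  34 mod 7 = 6
  Tuesday + 6 days -> Monday
Result: Monday (2025-01-13)

Monday


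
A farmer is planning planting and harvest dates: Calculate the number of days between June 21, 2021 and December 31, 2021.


Start: June 21, 2021
End: December 31, 2021
Days left in June: 9
July: 31
August: 31
September: 30
October: 31
... plus remaining months
Sum of remaining months: 184
Total: 9 + 184 = 193

193


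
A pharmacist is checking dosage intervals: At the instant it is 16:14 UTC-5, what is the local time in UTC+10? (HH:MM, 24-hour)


Local time: 16:14 at UTC-5 (offset -5h)
Target zone: UTC+10 (offset 10h)
Difference: 10 - (-5) = 15 hours
Calculation: 16 + (15) = 31
Wraparound: (31) mod 24 = 7
Result: 07:14

07:14


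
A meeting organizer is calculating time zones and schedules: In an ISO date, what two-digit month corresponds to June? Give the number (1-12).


Calendar month order:
5. May
6. June <--
7. July
June is month number 6

6


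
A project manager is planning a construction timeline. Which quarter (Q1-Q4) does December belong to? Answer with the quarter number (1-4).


Month: December (month 12)
Q1: January-March (months 1-3)
Q2: April-June (months 4-6)
Q3: July-September (months 7-9)
Q4: October-December (months 10-12)
Month 12 falls in Q4

4


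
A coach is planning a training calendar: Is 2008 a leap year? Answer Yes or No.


Year: 2008
Divisible by 4? 2008 / 4 = 502.0 -> Yes
Divisible by 100? 2008 / 100 = 20.08 -> No
Divisible by 4 but not 100, so it IS a leap year

Yes


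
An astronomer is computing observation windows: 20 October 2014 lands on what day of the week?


Date: 2014-10-20
January 1, 2014 is a Wednesday
Day of year: 293
Offset from Jan 1: 292 days
292 mod 7 = 5
Result: Monday

Monday


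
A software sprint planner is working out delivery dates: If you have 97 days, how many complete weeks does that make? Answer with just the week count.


Total days: 97
Days per week: 7
Division: 97 / 7 = 13 remainder 6
Complete weeks: 13
Remaining days: 6

13


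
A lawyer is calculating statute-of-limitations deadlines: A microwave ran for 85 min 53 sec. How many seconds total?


Minutes: 85
Extra seconds: 53
Seconds per minute: 60
Minutes to seconds: 85 x 60 = 5100
Total: 5100 + 53 = 5153

5153


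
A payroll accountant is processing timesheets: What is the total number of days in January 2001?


Month: January
Year: 2001
January is a 31-day month
Total: 31 days

31


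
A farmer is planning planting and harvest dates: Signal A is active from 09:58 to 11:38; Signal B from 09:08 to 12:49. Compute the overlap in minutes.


Interval A: [598, 698] minutes from midnight
Interval B: [548, 769] minutes from midnight
Overlap start = max(598, 548) = 598
Overlap end = min(698, 769) = 698
Overlap = 698 - 598 = 100 minutes

100


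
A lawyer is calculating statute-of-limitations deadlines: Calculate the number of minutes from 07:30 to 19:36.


Start time: 07:30 = 450 minutes from midnight
End time: 19:36 = 1176 minutes from midnight
Difference: 1176 - 450 = 726 minutes
That is 12 hours and 6 minutes

726


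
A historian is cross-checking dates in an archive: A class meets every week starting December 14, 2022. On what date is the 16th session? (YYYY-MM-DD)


First occurrence: 2022-12-14 (occurrence 1)
Each occurrence is 7 days after the previous.
Occurrence 16 is 15 weeks after the first.
15 weeks = 105 days
2022-12-14 + 105 days = 2023-03-29

2023-03-29


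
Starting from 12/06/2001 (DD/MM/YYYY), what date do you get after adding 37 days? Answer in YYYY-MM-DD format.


Start: 2001-06-12
Adding 37 days
Days remaining in June: 18
After June: 19 days still to add
July 2001 has 31 days, need 19
Result: 2001-07-19

2001-07-19


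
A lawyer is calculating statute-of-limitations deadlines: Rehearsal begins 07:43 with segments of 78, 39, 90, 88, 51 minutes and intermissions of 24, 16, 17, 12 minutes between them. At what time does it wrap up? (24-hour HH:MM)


Start: 07:43 = 463 min from midnight
  after task 1 (78 min): 09:01
  after break (24 min): 09:25
  after task 2 (39 min): 10:04
  after break (16 min): 10:20
  after task 3 (90 min): 11:50
  after break (17 min): 12:07
  after task 4 (88 min): 13:35
  after break (12 min): 13:47
  after task 5 (51 min): 14:38
Total elapsed: 415 minutes
End time: 14:38

14:38


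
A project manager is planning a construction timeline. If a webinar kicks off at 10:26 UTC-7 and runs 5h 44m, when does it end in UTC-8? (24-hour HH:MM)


Start: 10:26 in UTC-7
Step 1 - add duration:
  minutes: 26 + 44 = 70 (carry 1h)
  hours: 10 + 5 + 1 = 16
  end in UTC-7: 16:10
Step 2 - convert UTC-7 -> UTC-8:
  offset difference: -8 - (-7) = -1 hours
  16 + (-1) = 15 -> mod 24 = 15
Result: 15:10 in UTC-8

15:10


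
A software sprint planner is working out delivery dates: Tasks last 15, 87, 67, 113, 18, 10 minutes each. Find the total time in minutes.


Durations: 15, 87, 67, 113, 18, 10
Running sum: 15
+ 87 = 102
+ 67 = 169
+ 113 = 282
+ 18 = 300
+ 10 = 310
Total duration: 310 minutes
That is 5 hours and 10 minutes

310


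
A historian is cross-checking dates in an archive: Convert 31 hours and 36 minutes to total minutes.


Hours: 31
Minutes: 36
Convert hours to minutes: 31 x 60 = 1860
Add remaining minutes: 1860 + 36 = 1896

1896


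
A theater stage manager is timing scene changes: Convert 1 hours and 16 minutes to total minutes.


Hours: 1
Extra minutes: 16
Minutes per hour: 60
Hours to minutes: 1 x 60 = 60
Total: 60 + 16 = 76

76


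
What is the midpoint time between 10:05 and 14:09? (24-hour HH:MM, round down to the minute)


Start time: 10:05 = 605 minutes from midnight
End time: 14:09 = 849 minutes from midnight
Sum: 605 + 849 = 1454
Midpoint: 1454 / 2 = 727 minutes
Convert: 727 / 60 = 12 hours, 7 minutes
Result: 12:07

12:07


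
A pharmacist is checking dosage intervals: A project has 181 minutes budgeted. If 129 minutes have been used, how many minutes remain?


Total budget: 181 minutes
Time used: 129 minutes
Remaining: 181 - 129 = 52 minutes
Percent used: 71.3%
Percent remaining: 28.7%

52


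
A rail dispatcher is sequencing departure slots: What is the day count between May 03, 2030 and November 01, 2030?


Start date: 2030-05-03
End date: 2030-11-01
May 2030: +29 days
Jun 2030: +30 days
Jul 2030: +31 days
... (3 more months)
Total: 182 days

182


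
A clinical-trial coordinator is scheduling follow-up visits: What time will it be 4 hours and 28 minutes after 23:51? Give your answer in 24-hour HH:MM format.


Start time: 23:51
Adding: 4 hours 28 minutes
Minutes: 51 + 28 = 79
Minute overflow: 79 >= 60, so carry 1 hour, minutes = 19
Hours: 23 + 4 + 1 = 28
Hour wraparound: 28 mod 24 = 4
Result: 04:19

04:19


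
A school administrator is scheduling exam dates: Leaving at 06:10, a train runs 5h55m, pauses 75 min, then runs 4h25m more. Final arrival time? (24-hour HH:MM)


Depart: 06:10
Leg 1: +355 min -> 12:05
Layover: +75 min -> 13:20
Leg 2: +265 min -> 17:45
Total travel: 695 minutes = 11h 35m
Arrival: 17:45

17:45


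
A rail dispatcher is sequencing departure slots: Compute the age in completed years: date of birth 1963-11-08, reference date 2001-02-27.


Birth: 1963-11-08
Reference: 2001-02-27
Year difference: 2001 - 1963 = 38
Has birthday (11-08) occurred by 02-27? No
Birthday not yet reached this year -> subtract 1
Age in full years: 37

37


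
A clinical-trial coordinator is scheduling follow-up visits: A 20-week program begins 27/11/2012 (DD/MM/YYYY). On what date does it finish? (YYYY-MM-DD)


Start: 2012-11-27
Weeks to add: 20
Convert to days: 20 x 7 = 140 days
Add 140 days to 2012-11-27
Result: 2013-04-16

2013-04-16


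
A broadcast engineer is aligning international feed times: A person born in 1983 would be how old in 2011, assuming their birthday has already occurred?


Birth year: 1983
Current year: 2011
Age = current year - birth year
Age = 2011 - 1983 = 28

28


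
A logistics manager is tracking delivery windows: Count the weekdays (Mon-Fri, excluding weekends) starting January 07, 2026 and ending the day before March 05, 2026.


Start: 2026-01-07 (Wednesday)
End (exclusive): 2026-03-05 (Thursday)
Total calendar days: 57
Full weeks: 57 // 7 = 8 -> 40 weekdays
Remaining 1 days starting on Wednesday:
  Wed(w) -> 1 weekdays
Total business days: 40 + 1 = 41

41


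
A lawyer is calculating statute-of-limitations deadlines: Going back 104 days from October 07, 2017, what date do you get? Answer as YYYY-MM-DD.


Start: 2017-10-07
Subtracting 104 days
Days already passed in October: 7
After going back through October: 97 more days to subtract
September 2017: 30 days, 67 remaining
August 2017: 31 days, 36 remaining
July 2017: 31 days, 5 remaining
June 2017 has 30 days, need 5
Result: 2017-06-25

2017-06-25


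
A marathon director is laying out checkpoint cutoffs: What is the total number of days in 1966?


Year: 1966
Check leap year rules:
Divisible by 4? No
1966 is not a leap year
Days: 365

365


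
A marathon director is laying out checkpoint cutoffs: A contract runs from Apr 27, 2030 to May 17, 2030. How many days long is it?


Start date: 2030-04-27
End date: 2030-05-17
Apr 2030: +4 days
May 2030: +16 days
Total: 20 days

20


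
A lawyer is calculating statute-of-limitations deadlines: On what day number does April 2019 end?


Month: April
Year: 2019
April is a 30-day month
Total: 30 days

30


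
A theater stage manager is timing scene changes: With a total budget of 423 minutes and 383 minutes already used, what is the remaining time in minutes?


Total budget: 423 minutes
Time used: 383 minutes
Remaining: 423 - 383 = 40 minutes
Percent used: 90.5%
Percent remaining: 9.5%

40


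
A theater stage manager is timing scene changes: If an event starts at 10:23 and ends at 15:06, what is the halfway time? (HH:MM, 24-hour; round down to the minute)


Start time: 10:23 = 623 minutes from midnight
End time: 15:06 = 906 minutes from midnight
Sum: 623 + 906 = 1529
Midpoint: 1529 / 2 = 764 minutes
Convert: 764 / 60 = 12 hours, 44 minutes
Result: 12:44

12:44


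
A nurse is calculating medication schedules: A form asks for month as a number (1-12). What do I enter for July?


Calendar month order:
6. June
7. July <--
8. August
July is month number 7

7


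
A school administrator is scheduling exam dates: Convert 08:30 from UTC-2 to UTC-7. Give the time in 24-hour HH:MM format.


Local time: 08:30 at UTC-2 (offset -2h)
Target zone: UTC-7 (offset -7h)
Difference: -7 - (-2) = -5 hours
Calculation: 8 + (-5) = 3
Result: 03:30

03:30


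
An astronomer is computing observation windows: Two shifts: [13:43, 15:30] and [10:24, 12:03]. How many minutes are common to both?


Interval A: [823, 930] minutes from midnight
Interval B: [624, 723] minutes from midnight
Overlap start = max(823, 624) = 823
Overlap end = min(930, 723) = 723
End <= start, so the intervals do not overlap: 0 minutes

0


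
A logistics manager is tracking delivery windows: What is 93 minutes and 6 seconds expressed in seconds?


Minutes: 93
Extra seconds: 6
Seconds per minute: 60
Minutes to seconds: 93 x 60 = 5580
Total: 5580 + 6 = 5586

5586


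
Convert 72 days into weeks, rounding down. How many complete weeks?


Total days: 72
Days per week: 7
Division: 72 / 7 = 10 remainder 2
Complete weeks: 10
Remaining days: 2

10


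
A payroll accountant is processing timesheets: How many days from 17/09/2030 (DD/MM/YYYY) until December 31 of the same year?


Start: September 17, 2030
End: December 31, 2030
Days left in September: 13
October: 31
November: 30
December: 31
Sum of remaining months: 92
Total: 13 + 92 = 105

105


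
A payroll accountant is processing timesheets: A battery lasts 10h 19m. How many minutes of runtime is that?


Hours: 10
Extra minutes: 19
Minutes per hour: 60
Hours to minutes: 10 x 60 = 600
Total: 600 + 19 = 619

619


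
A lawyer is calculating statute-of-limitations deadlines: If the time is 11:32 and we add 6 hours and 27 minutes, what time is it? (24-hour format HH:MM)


Start time: 11:32
Adding: 6 hours 27 minutes
Minutes: 32 + 27 = 59
Hours: 11 + 6 + 0 = 17
Result: 17:59

17:59


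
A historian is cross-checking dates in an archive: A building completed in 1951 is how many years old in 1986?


Birth year: 1951
Current year: 1986
Age = current year - birth year
Age = 1986 - 1951 = 35

35


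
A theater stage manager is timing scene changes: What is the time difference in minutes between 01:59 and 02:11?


Start time: 01:59 = 119 minutes from midnight
End time: 02:11 = 131 minutes from midnight
Difference: 131 - 119 = 12 minutes
That is 0 hours and 12 minutes

12


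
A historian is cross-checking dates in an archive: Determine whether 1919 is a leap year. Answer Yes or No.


Year: 1919
Divisible by 4? 1919 / 4 = 479.75 -> No
Not divisible by 4, so NOT a leap year

No


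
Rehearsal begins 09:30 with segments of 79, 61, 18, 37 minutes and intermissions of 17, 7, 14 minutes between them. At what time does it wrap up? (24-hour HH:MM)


Start: 09:30 = 570 min from midnight
  after task 1 (79 min): 10:49
  after break (17 min): 11:06
  after task 2 (61 min): 12:07
  after break (7 min): 12:14
  after task 3 (18 min): 12:32
  after break (14 min): 12:46
  after task 4 (37 min): 13:23
Total elapsed: 233 minutes
End time: 13:23

13:23


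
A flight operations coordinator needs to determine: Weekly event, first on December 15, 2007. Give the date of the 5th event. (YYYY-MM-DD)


First occurrence: 2007-12-15 (occurrence 1)
Each occurrence is 7 days after the previous.
Occurrence 5 is 4 weeks after the first.
4 weeks = 28 days
2007-12-15 + 28 days = 2008-01-12

2008-01-12


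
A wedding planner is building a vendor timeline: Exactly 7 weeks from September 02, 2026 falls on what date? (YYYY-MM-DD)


Start: 2026-09-02
Weeks to add: 7
Convert to days: 7 x 7 = 49 days
Add 49 days to 2026-09-02
Result: 2026-10-21

2026-10-21


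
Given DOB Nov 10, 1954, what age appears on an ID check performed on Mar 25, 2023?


Birth: 1954-11-10
Reference: 2023-03-25
Year difference: 2023 - 1954 = 69
Has birthday (11-10) occurred by 03-25? No
Birthday not yet reached this year -> subtract 1
Age in full years: 68

68
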